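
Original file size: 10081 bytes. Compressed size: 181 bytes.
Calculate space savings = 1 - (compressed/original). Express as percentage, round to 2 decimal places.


ratio = compressed/original = 181/10081 = 0.017955
savings = 1 - ratio = 1 - 0.017955 = 0.982045
as a percentage: 0.982045 * 100 = 98.2%

Space savings = 1 - 181/10081 = 98.2%


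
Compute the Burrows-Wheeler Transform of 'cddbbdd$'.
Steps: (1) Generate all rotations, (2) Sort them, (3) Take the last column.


Rotations (sorted):
  0: $cddbbdd -> last char: d
  1: bbdd$cdd -> last char: d
  2: bdd$cddb -> last char: b
  3: cddbbdd$ -> last char: $
  4: d$cddbbd -> last char: d
  5: dbbdd$cd -> last char: d
  6: dd$cddbb -> last char: b
  7: ddbbdd$c -> last char: c


BWT = ddb$ddbc


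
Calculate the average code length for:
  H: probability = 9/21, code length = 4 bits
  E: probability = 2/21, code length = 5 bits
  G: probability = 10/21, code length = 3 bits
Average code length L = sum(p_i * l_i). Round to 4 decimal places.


Weighted contributions p_i * l_i:
  H: (9/21) * 4 = 36/21
  E: (2/21) * 5 = 10/21
  G: (10/21) * 3 = 30/21
Sum = (36 + 10 + 30)/21 = 76/21

L = 76/21 = 3.6190 bits/symbol


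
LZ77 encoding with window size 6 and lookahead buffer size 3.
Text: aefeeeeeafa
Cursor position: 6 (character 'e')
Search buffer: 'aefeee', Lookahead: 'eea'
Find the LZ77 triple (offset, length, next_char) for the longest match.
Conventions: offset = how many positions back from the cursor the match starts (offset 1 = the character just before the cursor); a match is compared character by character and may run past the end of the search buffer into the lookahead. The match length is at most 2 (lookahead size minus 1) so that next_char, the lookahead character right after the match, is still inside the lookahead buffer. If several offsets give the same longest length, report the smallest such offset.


Try each offset into the search buffer:
  offset=1 (pos 5, char 'e'): match length 2
  offset=2 (pos 4, char 'e'): match length 2
  offset=3 (pos 3, char 'e'): match length 2
  offset=4 (pos 2, char 'f'): match length 0
  offset=5 (pos 1, char 'e'): match length 1
  offset=6 (pos 0, char 'a'): match length 0
Longest match has length 2, found at offsets 1, 2, 3; take the smallest, offset 1.
next_char = character at position 6 + 2 = 8 -> 'a'

Best match: offset=1, length=2 (matching 'ee' starting at position 5)
LZ77 triple: (1, 2, 'a')


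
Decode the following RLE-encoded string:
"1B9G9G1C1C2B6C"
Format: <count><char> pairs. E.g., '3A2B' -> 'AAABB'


Expanding each <count><char> pair:
  1B -> 'B'
  9G -> 'GGGGGGGGG'
  9G -> 'GGGGGGGGG'
  1C -> 'C'
  1C -> 'C'
  2B -> 'BB'
  6C -> 'CCCCCC'

Decoded = BGGGGGGGGGGGGGGGGGGCCBBCCCCCC


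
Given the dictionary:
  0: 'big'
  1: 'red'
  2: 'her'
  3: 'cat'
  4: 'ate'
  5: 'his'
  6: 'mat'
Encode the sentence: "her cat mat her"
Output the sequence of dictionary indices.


Look up each word in the dictionary:
  'her' -> 2
  'cat' -> 3
  'mat' -> 6
  'her' -> 2

Encoded: [2, 3, 6, 2]


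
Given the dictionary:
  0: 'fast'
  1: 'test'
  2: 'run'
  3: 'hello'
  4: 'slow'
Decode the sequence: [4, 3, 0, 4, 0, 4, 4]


Look up each index in the dictionary:
  4 -> 'slow'
  3 -> 'hello'
  0 -> 'fast'
  4 -> 'slow'
  0 -> 'fast'
  4 -> 'slow'
  4 -> 'slow'

Decoded: "slow hello fast slow fast slow slow"


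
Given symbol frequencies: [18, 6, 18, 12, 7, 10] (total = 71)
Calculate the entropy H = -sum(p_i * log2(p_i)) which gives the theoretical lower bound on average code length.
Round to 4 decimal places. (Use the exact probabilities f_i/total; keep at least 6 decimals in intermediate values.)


Per-symbol terms -p_i * log2(p_i) with p_i = f_i/71:
  p = 18/71 = 0.253521: log2(p) = -1.979822, -p*log2(p) = 0.501927
  p = 6/71 = 0.084507: log2(p) = -3.564785, -p*log2(p) = 0.301249
  p = 18/71 = 0.253521: log2(p) = -1.979822, -p*log2(p) = 0.501927
  p = 12/71 = 0.169014: log2(p) = -2.564785, -p*log2(p) = 0.433485
  p = 7/71 = 0.098592: log2(p) = -3.342392, -p*log2(p) = 0.329532
  p = 10/71 = 0.140845: log2(p) = -2.827819, -p*log2(p) = 0.398284
H = 0.501927 + 0.301249 + 0.501927 + 0.433485 + 0.329532 + 0.398284 = 2.466404

H = 2.4664 bits/symbol


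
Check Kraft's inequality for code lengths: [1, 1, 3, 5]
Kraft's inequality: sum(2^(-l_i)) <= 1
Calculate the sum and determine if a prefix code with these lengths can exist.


Sum = 2^(-1) + 2^(-1) + 2^(-3) + 2^(-5)
    = 0.5 + 0.5 + 0.125 + 0.03125
    = 37/32 = 1.15625
Since 1.15625 > 1, Kraft's inequality is NOT satisfied.
A prefix code with these lengths CANNOT exist.

Kraft sum = 1.15625. Not satisfied.


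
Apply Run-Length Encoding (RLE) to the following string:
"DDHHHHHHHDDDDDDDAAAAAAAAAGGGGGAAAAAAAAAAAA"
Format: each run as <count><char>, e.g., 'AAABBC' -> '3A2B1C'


Scanning runs left to right:
  i=0: run of 'D' x 2 -> '2D'
  i=2: run of 'H' x 7 -> '7H'
  i=9: run of 'D' x 7 -> '7D'
  i=16: run of 'A' x 9 -> '9A'
  i=25: run of 'G' x 5 -> '5G'
  i=30: run of 'A' x 12 -> '12A'

RLE = 2D7H7D9A5G12A


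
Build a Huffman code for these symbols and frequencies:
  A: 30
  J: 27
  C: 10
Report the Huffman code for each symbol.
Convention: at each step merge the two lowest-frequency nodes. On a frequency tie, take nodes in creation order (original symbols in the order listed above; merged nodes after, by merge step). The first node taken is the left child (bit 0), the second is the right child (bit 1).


Huffman tree construction:
Step 1: Merge C(10) + J(27) = 37
Step 2: Merge A(30) + (C+J)(37) = 67
Read each symbol's code off the tree from the root (left child = 0, right child = 1).

Codes:
  A: 0 (length 1)
  J: 11 (length 2)
  C: 10 (length 2)
Average code length: 104/67 = 1.5522 bits/symbol


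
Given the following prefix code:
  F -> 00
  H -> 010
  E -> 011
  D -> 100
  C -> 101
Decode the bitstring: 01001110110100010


Decoding step by step:
Bits 010 -> H
Bits 011 -> E
Bits 101 -> C
Bits 101 -> C
Bits 00 -> F
Bits 010 -> H


Decoded message: HECCFH


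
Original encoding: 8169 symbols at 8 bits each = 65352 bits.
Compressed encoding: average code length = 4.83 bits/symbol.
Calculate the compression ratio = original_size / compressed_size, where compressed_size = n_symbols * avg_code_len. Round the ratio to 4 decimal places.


original_size = n_symbols * orig_bits = 8169 * 8 = 65352 bits
compressed_size = n_symbols * avg_code_len = 8169 * 4.83 = 39456.27 bits
ratio = original_size / compressed_size = 65352 / 39456.27 = 1.6563

Compression ratio = 1.6563


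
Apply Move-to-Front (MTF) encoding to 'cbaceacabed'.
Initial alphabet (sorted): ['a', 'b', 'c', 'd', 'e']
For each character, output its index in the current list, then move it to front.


MTF encoding:
'c': index 2 in ['a', 'b', 'c', 'd', 'e'] -> ['c', 'a', 'b', 'd', 'e']
'b': index 2 in ['c', 'a', 'b', 'd', 'e'] -> ['b', 'c', 'a', 'd', 'e']
'a': index 2 in ['b', 'c', 'a', 'd', 'e'] -> ['a', 'b', 'c', 'd', 'e']
'c': index 2 in ['a', 'b', 'c', 'd', 'e'] -> ['c', 'a', 'b', 'd', 'e']
'e': index 4 in ['c', 'a', 'b', 'd', 'e'] -> ['e', 'c', 'a', 'b', 'd']
'a': index 2 in ['e', 'c', 'a', 'b', 'd'] -> ['a', 'e', 'c', 'b', 'd']
'c': index 2 in ['a', 'e', 'c', 'b', 'd'] -> ['c', 'a', 'e', 'b', 'd']
'a': index 1 in ['c', 'a', 'e', 'b', 'd'] -> ['a', 'c', 'e', 'b', 'd']
'b': index 3 in ['a', 'c', 'e', 'b', 'd'] -> ['b', 'a', 'c', 'e', 'd']
'e': index 3 in ['b', 'a', 'c', 'e', 'd'] -> ['e', 'b', 'a', 'c', 'd']
'd': index 4 in ['e', 'b', 'a', 'c', 'd'] -> ['d', 'e', 'b', 'a', 'c']


Output: [2, 2, 2, 2, 4, 2, 2, 1, 3, 3, 4]


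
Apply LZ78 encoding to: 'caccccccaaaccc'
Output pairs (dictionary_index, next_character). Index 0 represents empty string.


LZ78 encoding steps:
Dictionary: {0: ''}
Step 1: w='' (idx 0), next='c' -> output (0, 'c'), add 'c' as idx 1
Step 2: w='' (idx 0), next='a' -> output (0, 'a'), add 'a' as idx 2
Step 3: w='c' (idx 1), next='c' -> output (1, 'c'), add 'cc' as idx 3
Step 4: w='cc' (idx 3), next='c' -> output (3, 'c'), add 'ccc' as idx 4
Step 5: w='c' (idx 1), next='a' -> output (1, 'a'), add 'ca' as idx 5
Step 6: w='a' (idx 2), next='a' -> output (2, 'a'), add 'aa' as idx 6
Step 7: w='ccc' (idx 4), end of input -> output (4, '')


Encoded: [(0, 'c'), (0, 'a'), (1, 'c'), (3, 'c'), (1, 'a'), (2, 'a'), (4, '')]


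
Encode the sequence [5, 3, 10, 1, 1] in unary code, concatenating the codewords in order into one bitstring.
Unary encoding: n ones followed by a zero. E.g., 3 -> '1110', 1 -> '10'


Encode each number as n ones followed by a terminating 0:
  5 -> 111110 (6 bits)
  3 -> 1110 (4 bits)
  10 -> 11111111110 (11 bits)
  1 -> 10 (2 bits)
  1 -> 10 (2 bits)
Total length = 6 + 4 + 11 + 2 + 2 = 25 bits.

Unary([5, 3, 10, 1, 1]) = 1111101110111111111101010 (25 bits)


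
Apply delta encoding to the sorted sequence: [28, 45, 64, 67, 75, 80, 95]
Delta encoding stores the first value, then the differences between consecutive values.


First value: 28
Deltas:
  45 - 28 = 17
  64 - 45 = 19
  67 - 64 = 3
  75 - 67 = 8
  80 - 75 = 5
  95 - 80 = 15


Delta encoded: [28, 17, 19, 3, 8, 5, 15]


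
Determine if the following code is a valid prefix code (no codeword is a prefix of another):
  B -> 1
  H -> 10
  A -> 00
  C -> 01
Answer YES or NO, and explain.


Checking each pair (does one codeword prefix another?):
  B='1' vs H='10': prefix -- VIOLATION

NO -- this is NOT a valid prefix code. B (1) is a prefix of H (10).


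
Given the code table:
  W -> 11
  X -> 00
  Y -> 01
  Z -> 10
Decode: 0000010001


Decoding:
00 -> X
00 -> X
01 -> Y
00 -> X
01 -> Y


Result: XXYXY


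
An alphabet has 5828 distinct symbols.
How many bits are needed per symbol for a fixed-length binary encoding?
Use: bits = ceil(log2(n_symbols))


log2(5828) = 12.5088
Bracket: 2^12 = 4096 < 5828 <= 2^13 = 8192
So ceil(log2(5828)) = 13

bits = ceil(log2(5828)) = ceil(12.5088) = 13 bits


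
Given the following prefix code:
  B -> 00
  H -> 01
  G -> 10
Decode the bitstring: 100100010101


Decoding step by step:
Bits 10 -> G
Bits 01 -> H
Bits 00 -> B
Bits 01 -> H
Bits 01 -> H
Bits 01 -> H


Decoded message: GHBHHH


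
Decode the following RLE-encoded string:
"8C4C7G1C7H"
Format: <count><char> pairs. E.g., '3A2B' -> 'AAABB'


Expanding each <count><char> pair:
  8C -> 'CCCCCCCC'
  4C -> 'CCCC'
  7G -> 'GGGGGGG'
  1C -> 'C'
  7H -> 'HHHHHHH'

Decoded = CCCCCCCCCCCCGGGGGGGCHHHHHHH


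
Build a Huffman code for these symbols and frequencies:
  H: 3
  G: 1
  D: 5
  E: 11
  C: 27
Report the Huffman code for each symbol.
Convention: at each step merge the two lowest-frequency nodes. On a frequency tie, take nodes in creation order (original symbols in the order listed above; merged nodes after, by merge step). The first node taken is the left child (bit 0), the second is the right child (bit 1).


Huffman tree construction:
Step 1: Merge G(1) + H(3) = 4
Step 2: Merge (G+H)(4) + D(5) = 9
Step 3: Merge ((G+H)+D)(9) + E(11) = 20
Step 4: Merge (((G+H)+D)+E)(20) + C(27) = 47
Read each symbol's code off the tree from the root (left child = 0, right child = 1).

Codes:
  H: 0001 (length 4)
  G: 0000 (length 4)
  D: 001 (length 3)
  E: 01 (length 2)
  C: 1 (length 1)
Average code length: 80/47 = 1.7021 bits/symbol


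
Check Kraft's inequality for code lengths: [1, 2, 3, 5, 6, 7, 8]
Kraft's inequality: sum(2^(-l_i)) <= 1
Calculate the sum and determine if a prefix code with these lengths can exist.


Sum = 2^(-1) + 2^(-2) + 2^(-3) + 2^(-5) + 2^(-6) + 2^(-7) + 2^(-8)
    = 0.5 + 0.25 + 0.125 + 0.03125 + 0.015625 + 0.0078125 + 0.00390625
    = 239/256 = 0.93359375
Since 0.93359375 <= 1, Kraft's inequality IS satisfied.
A prefix code with these lengths CAN exist.

Kraft sum = 0.93359375. Satisfied.


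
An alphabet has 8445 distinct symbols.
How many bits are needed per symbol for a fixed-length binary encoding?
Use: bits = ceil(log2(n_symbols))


log2(8445) = 13.0439
Bracket: 2^13 = 8192 < 8445 <= 2^14 = 16384
So ceil(log2(8445)) = 14

bits = ceil(log2(8445)) = ceil(13.0439) = 14 bits


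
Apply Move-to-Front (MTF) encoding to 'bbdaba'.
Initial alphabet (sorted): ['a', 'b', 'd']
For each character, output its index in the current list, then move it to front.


MTF encoding:
'b': index 1 in ['a', 'b', 'd'] -> ['b', 'a', 'd']
'b': index 0 in ['b', 'a', 'd'] -> ['b', 'a', 'd']
'd': index 2 in ['b', 'a', 'd'] -> ['d', 'b', 'a']
'a': index 2 in ['d', 'b', 'a'] -> ['a', 'd', 'b']
'b': index 2 in ['a', 'd', 'b'] -> ['b', 'a', 'd']
'a': index 1 in ['b', 'a', 'd'] -> ['a', 'b', 'd']


Output: [1, 0, 2, 2, 2, 1]


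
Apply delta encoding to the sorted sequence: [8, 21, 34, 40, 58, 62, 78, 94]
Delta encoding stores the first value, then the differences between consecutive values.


First value: 8
Deltas:
  21 - 8 = 13
  34 - 21 = 13
  40 - 34 = 6
  58 - 40 = 18
  62 - 58 = 4
  78 - 62 = 16
  94 - 78 = 16


Delta encoded: [8, 13, 13, 6, 18, 4, 16, 16]


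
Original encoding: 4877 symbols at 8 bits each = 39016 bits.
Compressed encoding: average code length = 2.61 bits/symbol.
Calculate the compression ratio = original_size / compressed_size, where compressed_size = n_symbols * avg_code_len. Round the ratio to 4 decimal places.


original_size = n_symbols * orig_bits = 4877 * 8 = 39016 bits
compressed_size = n_symbols * avg_code_len = 4877 * 2.61 = 12728.97 bits
ratio = original_size / compressed_size = 39016 / 12728.97 = 3.0651

Compression ratio = 3.0651


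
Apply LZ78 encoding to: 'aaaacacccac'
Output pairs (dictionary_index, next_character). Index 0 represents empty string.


LZ78 encoding steps:
Dictionary: {0: ''}
Step 1: w='' (idx 0), next='a' -> output (0, 'a'), add 'a' as idx 1
Step 2: w='a' (idx 1), next='a' -> output (1, 'a'), add 'aa' as idx 2
Step 3: w='a' (idx 1), next='c' -> output (1, 'c'), add 'ac' as idx 3
Step 4: w='ac' (idx 3), next='c' -> output (3, 'c'), add 'acc' as idx 4
Step 5: w='' (idx 0), next='c' -> output (0, 'c'), add 'c' as idx 5
Step 6: w='ac' (idx 3), end of input -> output (3, '')


Encoded: [(0, 'a'), (1, 'a'), (1, 'c'), (3, 'c'), (0, 'c'), (3, '')]


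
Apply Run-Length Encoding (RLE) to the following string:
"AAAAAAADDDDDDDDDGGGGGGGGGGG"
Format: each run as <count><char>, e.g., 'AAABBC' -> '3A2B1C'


Scanning runs left to right:
  i=0: run of 'A' x 7 -> '7A'
  i=7: run of 'D' x 9 -> '9D'
  i=16: run of 'G' x 11 -> '11G'

RLE = 7A9D11G


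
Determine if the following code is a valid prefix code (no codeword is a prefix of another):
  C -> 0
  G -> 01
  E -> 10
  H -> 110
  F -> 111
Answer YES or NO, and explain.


Checking each pair (does one codeword prefix another?):
  C='0' vs G='01': prefix -- VIOLATION

NO -- this is NOT a valid prefix code. C (0) is a prefix of G (01).


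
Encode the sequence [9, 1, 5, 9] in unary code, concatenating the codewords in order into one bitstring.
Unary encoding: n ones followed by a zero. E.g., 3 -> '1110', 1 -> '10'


Encode each number as n ones followed by a terminating 0:
  9 -> 1111111110 (10 bits)
  1 -> 10 (2 bits)
  5 -> 111110 (6 bits)
  9 -> 1111111110 (10 bits)
Total length = 10 + 2 + 6 + 10 = 28 bits.

Unary([9, 1, 5, 9]) = 1111111110101111101111111110 (28 bits)


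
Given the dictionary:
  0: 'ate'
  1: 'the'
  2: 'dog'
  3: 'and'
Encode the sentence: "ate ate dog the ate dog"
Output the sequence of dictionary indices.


Look up each word in the dictionary:
  'ate' -> 0
  'ate' -> 0
  'dog' -> 2
  'the' -> 1
  'ate' -> 0
  'dog' -> 2

Encoded: [0, 0, 2, 1, 0, 2]


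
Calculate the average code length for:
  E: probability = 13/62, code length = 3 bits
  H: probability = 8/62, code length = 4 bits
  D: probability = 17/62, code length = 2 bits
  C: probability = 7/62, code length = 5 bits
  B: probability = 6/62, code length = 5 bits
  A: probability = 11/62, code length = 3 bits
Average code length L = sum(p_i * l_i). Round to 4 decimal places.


Weighted contributions p_i * l_i:
  E: (13/62) * 3 = 39/62
  H: (8/62) * 4 = 32/62
  D: (17/62) * 2 = 34/62
  C: (7/62) * 5 = 35/62
  B: (6/62) * 5 = 30/62
  A: (11/62) * 3 = 33/62
Sum = (39 + 32 + 34 + 35 + 30 + 33)/62 = 203/62

L = 203/62 = 3.2742 bits/symbol


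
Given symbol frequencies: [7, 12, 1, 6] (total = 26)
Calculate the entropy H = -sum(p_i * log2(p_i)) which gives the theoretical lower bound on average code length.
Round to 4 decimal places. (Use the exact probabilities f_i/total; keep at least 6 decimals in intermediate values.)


Per-symbol terms -p_i * log2(p_i) with p_i = f_i/26:
  p = 7/26 = 0.269231: log2(p) = -1.893085, -p*log2(p) = 0.509677
  p = 12/26 = 0.461538: log2(p) = -1.115477, -p*log2(p) = 0.514836
  p = 1/26 = 0.038462: log2(p) = -4.700440, -p*log2(p) = 0.180786
  p = 6/26 = 0.230769: log2(p) = -2.115477, -p*log2(p) = 0.488187
H = 0.509677 + 0.514836 + 0.180786 + 0.488187 = 1.693486

H = 1.6935 bits/symbol


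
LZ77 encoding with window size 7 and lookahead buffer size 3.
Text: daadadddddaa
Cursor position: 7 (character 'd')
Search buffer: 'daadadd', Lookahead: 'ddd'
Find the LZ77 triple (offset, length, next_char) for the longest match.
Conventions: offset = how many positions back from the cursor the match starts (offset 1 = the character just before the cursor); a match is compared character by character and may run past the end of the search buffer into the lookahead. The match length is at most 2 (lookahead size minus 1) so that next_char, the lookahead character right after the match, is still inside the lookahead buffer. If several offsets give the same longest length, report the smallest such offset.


Try each offset into the search buffer:
  offset=1 (pos 6, char 'd'): match length 2
  offset=2 (pos 5, char 'd'): match length 2
  offset=3 (pos 4, char 'a'): match length 0
  offset=4 (pos 3, char 'd'): match length 1
  offset=5 (pos 2, char 'a'): match length 0
  offset=6 (pos 1, char 'a'): match length 0
  offset=7 (pos 0, char 'd'): match length 1
Longest match has length 2, found at offsets 1, 2; take the smallest, offset 1.
next_char = character at position 7 + 2 = 9 -> 'd'

Best match: offset=1, length=2 (matching 'dd' starting at position 6)
LZ77 triple: (1, 2, 'd')


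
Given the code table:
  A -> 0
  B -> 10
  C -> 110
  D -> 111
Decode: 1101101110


Decoding:
110 -> C
110 -> C
111 -> D
0 -> A


Result: CCDA


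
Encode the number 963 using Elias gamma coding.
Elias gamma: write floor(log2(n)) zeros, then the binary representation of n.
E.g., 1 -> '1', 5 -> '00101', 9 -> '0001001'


num_bits = floor(log2(963)) + 1 = 10
leading_zeros = num_bits - 1 = 9
binary(963) = 1111000011

Elias gamma(963) = '000000000' + '1111000011' = 0000000001111000011 (19 bits)


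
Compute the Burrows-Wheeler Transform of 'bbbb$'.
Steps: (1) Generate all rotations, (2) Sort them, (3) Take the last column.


Rotations (sorted):
  0: $bbbb -> last char: b
  1: b$bbb -> last char: b
  2: bb$bb -> last char: b
  3: bbb$b -> last char: b
  4: bbbb$ -> last char: $


BWT = bbbb$


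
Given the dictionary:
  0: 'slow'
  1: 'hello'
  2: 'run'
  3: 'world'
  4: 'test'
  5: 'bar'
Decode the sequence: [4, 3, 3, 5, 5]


Look up each index in the dictionary:
  4 -> 'test'
  3 -> 'world'
  3 -> 'world'
  5 -> 'bar'
  5 -> 'bar'

Decoded: "test world world bar bar"


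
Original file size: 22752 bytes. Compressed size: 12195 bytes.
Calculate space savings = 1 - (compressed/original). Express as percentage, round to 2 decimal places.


ratio = compressed/original = 12195/22752 = 0.535997
savings = 1 - ratio = 1 - 0.535997 = 0.464003
as a percentage: 0.464003 * 100 = 46.4%

Space savings = 1 - 12195/22752 = 46.4%


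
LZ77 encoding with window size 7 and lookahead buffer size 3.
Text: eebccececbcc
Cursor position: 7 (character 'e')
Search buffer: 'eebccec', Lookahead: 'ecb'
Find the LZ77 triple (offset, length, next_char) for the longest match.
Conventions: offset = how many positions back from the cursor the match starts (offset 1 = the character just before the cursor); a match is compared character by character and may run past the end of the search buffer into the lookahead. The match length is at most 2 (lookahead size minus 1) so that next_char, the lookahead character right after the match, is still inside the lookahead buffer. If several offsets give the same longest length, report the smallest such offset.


Try each offset into the search buffer:
  offset=1 (pos 6, char 'c'): match length 0
  offset=2 (pos 5, char 'e'): match length 2
  offset=3 (pos 4, char 'c'): match length 0
  offset=4 (pos 3, char 'c'): match length 0
  offset=5 (pos 2, char 'b'): match length 0
  offset=6 (pos 1, char 'e'): match length 1
  offset=7 (pos 0, char 'e'): match length 1
Longest match has length 2 at offset 2.
next_char = character at position 7 + 2 = 9 -> 'b'

Best match: offset=2, length=2 (matching 'ec' starting at position 5)
LZ77 triple: (2, 2, 'b')


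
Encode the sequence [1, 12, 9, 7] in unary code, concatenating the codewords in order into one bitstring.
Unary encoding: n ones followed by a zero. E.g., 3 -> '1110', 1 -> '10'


Encode each number as n ones followed by a terminating 0:
  1 -> 10 (2 bits)
  12 -> 1111111111110 (13 bits)
  9 -> 1111111110 (10 bits)
  7 -> 11111110 (8 bits)
Total length = 2 + 13 + 10 + 8 = 33 bits.

Unary([1, 12, 9, 7]) = 101111111111110111111111011111110 (33 bits)


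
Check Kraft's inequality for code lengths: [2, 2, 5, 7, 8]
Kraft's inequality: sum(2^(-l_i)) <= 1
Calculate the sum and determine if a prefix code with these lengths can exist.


Sum = 2^(-2) + 2^(-2) + 2^(-5) + 2^(-7) + 2^(-8)
    = 0.25 + 0.25 + 0.03125 + 0.0078125 + 0.00390625
    = 139/256 = 0.54296875
Since 0.54296875 <= 1, Kraft's inequality IS satisfied.
A prefix code with these lengths CAN exist.

Kraft sum = 0.54296875. Satisfied.


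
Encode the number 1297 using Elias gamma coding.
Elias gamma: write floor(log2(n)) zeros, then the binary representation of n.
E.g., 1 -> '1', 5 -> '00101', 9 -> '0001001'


num_bits = floor(log2(1297)) + 1 = 11
leading_zeros = num_bits - 1 = 10
binary(1297) = 10100010001

Elias gamma(1297) = '0000000000' + '10100010001' = 000000000010100010001 (21 bits)


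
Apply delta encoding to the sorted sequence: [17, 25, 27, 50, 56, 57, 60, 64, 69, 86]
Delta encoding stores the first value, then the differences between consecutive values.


First value: 17
Deltas:
  25 - 17 = 8
  27 - 25 = 2
  50 - 27 = 23
  56 - 50 = 6
  57 - 56 = 1
  60 - 57 = 3
  64 - 60 = 4
  69 - 64 = 5
  86 - 69 = 17


Delta encoded: [17, 8, 2, 23, 6, 1, 3, 4, 5, 17]


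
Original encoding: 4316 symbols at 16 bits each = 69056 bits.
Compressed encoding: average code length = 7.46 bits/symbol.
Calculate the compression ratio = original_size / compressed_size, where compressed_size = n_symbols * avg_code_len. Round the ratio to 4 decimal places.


original_size = n_symbols * orig_bits = 4316 * 16 = 69056 bits
compressed_size = n_symbols * avg_code_len = 4316 * 7.46 = 32197.36 bits
ratio = original_size / compressed_size = 69056 / 32197.36 = 2.1448

Compression ratio = 2.1448


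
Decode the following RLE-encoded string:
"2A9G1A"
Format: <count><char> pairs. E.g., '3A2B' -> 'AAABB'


Expanding each <count><char> pair:
  2A -> 'AA'
  9G -> 'GGGGGGGGG'
  1A -> 'A'

Decoded = AAGGGGGGGGGA


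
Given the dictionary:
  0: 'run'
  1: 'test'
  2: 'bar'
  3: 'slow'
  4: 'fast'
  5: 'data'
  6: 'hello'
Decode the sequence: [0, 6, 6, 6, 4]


Look up each index in the dictionary:
  0 -> 'run'
  6 -> 'hello'
  6 -> 'hello'
  6 -> 'hello'
  4 -> 'fast'

Decoded: "run hello hello hello fast"


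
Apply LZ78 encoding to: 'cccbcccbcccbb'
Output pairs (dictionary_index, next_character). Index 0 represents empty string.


LZ78 encoding steps:
Dictionary: {0: ''}
Step 1: w='' (idx 0), next='c' -> output (0, 'c'), add 'c' as idx 1
Step 2: w='c' (idx 1), next='c' -> output (1, 'c'), add 'cc' as idx 2
Step 3: w='' (idx 0), next='b' -> output (0, 'b'), add 'b' as idx 3
Step 4: w='cc' (idx 2), next='c' -> output (2, 'c'), add 'ccc' as idx 4
Step 5: w='b' (idx 3), next='c' -> output (3, 'c'), add 'bc' as idx 5
Step 6: w='cc' (idx 2), next='b' -> output (2, 'b'), add 'ccb' as idx 6
Step 7: w='b' (idx 3), end of input -> output (3, '')


Encoded: [(0, 'c'), (1, 'c'), (0, 'b'), (2, 'c'), (3, 'c'), (2, 'b'), (3, '')]


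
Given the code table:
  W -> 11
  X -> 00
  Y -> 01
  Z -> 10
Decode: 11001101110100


Decoding:
11 -> W
00 -> X
11 -> W
01 -> Y
11 -> W
01 -> Y
00 -> X


Result: WXWYWYX


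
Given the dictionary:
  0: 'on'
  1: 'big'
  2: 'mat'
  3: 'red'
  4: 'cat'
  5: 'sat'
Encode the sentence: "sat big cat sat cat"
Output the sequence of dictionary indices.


Look up each word in the dictionary:
  'sat' -> 5
  'big' -> 1
  'cat' -> 4
  'sat' -> 5
  'cat' -> 4

Encoded: [5, 1, 4, 5, 4]


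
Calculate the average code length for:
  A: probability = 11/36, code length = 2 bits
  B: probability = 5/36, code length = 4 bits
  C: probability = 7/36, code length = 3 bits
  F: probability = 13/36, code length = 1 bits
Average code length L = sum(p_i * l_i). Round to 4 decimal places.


Weighted contributions p_i * l_i:
  A: (11/36) * 2 = 22/36
  B: (5/36) * 4 = 20/36
  C: (7/36) * 3 = 21/36
  F: (13/36) * 1 = 13/36
Sum = (22 + 20 + 21 + 13)/36 = 76/36

L = 76/36 = 2.1111 bits/symbol


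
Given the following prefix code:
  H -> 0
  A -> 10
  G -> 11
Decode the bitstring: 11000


Decoding step by step:
Bits 11 -> G
Bits 0 -> H
Bits 0 -> H
Bits 0 -> H


Decoded message: GHHH


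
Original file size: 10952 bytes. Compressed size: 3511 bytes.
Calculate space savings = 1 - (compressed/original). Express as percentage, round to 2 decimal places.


ratio = compressed/original = 3511/10952 = 0.320581
savings = 1 - ratio = 1 - 0.320581 = 0.679419
as a percentage: 0.679419 * 100 = 67.94%

Space savings = 1 - 3511/10952 = 67.94%


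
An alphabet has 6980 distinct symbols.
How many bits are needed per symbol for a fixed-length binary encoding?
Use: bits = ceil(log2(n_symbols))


log2(6980) = 12.769
Bracket: 2^12 = 4096 < 6980 <= 2^13 = 8192
So ceil(log2(6980)) = 13

bits = ceil(log2(6980)) = ceil(12.769) = 13 bits


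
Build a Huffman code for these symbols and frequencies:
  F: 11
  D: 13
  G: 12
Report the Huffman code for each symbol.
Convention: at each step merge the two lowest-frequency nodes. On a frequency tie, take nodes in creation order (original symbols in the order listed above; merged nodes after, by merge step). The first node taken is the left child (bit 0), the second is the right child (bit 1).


Huffman tree construction:
Step 1: Merge F(11) + G(12) = 23
Step 2: Merge D(13) + (F+G)(23) = 36
Read each symbol's code off the tree from the root (left child = 0, right child = 1).

Codes:
  F: 10 (length 2)
  D: 0 (length 1)
  G: 11 (length 2)
Average code length: 59/36 = 1.6389 bits/symbol


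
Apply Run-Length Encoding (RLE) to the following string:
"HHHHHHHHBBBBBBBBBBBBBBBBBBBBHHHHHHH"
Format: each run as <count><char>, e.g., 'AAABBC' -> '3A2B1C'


Scanning runs left to right:
  i=0: run of 'H' x 8 -> '8H'
  i=8: run of 'B' x 20 -> '20B'
  i=28: run of 'H' x 7 -> '7H'

RLE = 8H20B7H


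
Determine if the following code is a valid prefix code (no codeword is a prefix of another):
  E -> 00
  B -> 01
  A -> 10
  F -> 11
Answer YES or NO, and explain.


Checking each pair (does one codeword prefix another?):
  E='00' vs B='01': no prefix
  E='00' vs A='10': no prefix
  E='00' vs F='11': no prefix
  B='01' vs E='00': no prefix
  B='01' vs A='10': no prefix
  B='01' vs F='11': no prefix
  A='10' vs E='00': no prefix
  A='10' vs B='01': no prefix
  A='10' vs F='11': no prefix
  F='11' vs E='00': no prefix
  F='11' vs B='01': no prefix
  F='11' vs A='10': no prefix
No violation found over all pairs.

YES -- this is a valid prefix code. No codeword is a prefix of any other codeword.


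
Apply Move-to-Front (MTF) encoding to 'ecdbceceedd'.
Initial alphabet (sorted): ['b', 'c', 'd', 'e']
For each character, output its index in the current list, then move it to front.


MTF encoding:
'e': index 3 in ['b', 'c', 'd', 'e'] -> ['e', 'b', 'c', 'd']
'c': index 2 in ['e', 'b', 'c', 'd'] -> ['c', 'e', 'b', 'd']
'd': index 3 in ['c', 'e', 'b', 'd'] -> ['d', 'c', 'e', 'b']
'b': index 3 in ['d', 'c', 'e', 'b'] -> ['b', 'd', 'c', 'e']
'c': index 2 in ['b', 'd', 'c', 'e'] -> ['c', 'b', 'd', 'e']
'e': index 3 in ['c', 'b', 'd', 'e'] -> ['e', 'c', 'b', 'd']
'c': index 1 in ['e', 'c', 'b', 'd'] -> ['c', 'e', 'b', 'd']
'e': index 1 in ['c', 'e', 'b', 'd'] -> ['e', 'c', 'b', 'd']
'e': index 0 in ['e', 'c', 'b', 'd'] -> ['e', 'c', 'b', 'd']
'd': index 3 in ['e', 'c', 'b', 'd'] -> ['d', 'e', 'c', 'b']
'd': index 0 in ['d', 'e', 'c', 'b'] -> ['d', 'e', 'c', 'b']


Output: [3, 2, 3, 3, 2, 3, 1, 1, 0, 3, 0]


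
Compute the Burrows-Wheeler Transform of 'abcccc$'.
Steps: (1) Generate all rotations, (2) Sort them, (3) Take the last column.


Rotations (sorted):
  0: $abcccc -> last char: c
  1: abcccc$ -> last char: $
  2: bcccc$a -> last char: a
  3: c$abccc -> last char: c
  4: cc$abcc -> last char: c
  5: ccc$abc -> last char: c
  6: cccc$ab -> last char: b


BWT = c$acccb


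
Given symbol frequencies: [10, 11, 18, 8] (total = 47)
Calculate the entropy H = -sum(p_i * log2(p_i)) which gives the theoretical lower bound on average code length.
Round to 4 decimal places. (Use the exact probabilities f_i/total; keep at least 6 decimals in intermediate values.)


Per-symbol terms -p_i * log2(p_i) with p_i = f_i/47:
  p = 10/47 = 0.212766: log2(p) = -2.232661, -p*log2(p) = 0.475034
  p = 11/47 = 0.234043: log2(p) = -2.095157, -p*log2(p) = 0.490356
  p = 18/47 = 0.382979: log2(p) = -1.384664, -p*log2(p) = 0.530297
  p = 8/47 = 0.170213: log2(p) = -2.554589, -p*log2(p) = 0.434824
H = 0.475034 + 0.490356 + 0.530297 + 0.434824 = 1.930511

H = 1.9305 bits/symbol


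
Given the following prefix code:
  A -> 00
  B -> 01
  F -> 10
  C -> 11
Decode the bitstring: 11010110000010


Decoding step by step:
Bits 11 -> C
Bits 01 -> B
Bits 01 -> B
Bits 10 -> F
Bits 00 -> A
Bits 00 -> A
Bits 10 -> F


Decoded message: CBBFAAF


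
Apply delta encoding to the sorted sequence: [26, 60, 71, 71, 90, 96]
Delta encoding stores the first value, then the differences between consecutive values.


First value: 26
Deltas:
  60 - 26 = 34
  71 - 60 = 11
  71 - 71 = 0
  90 - 71 = 19
  96 - 90 = 6


Delta encoded: [26, 34, 11, 0, 19, 6]


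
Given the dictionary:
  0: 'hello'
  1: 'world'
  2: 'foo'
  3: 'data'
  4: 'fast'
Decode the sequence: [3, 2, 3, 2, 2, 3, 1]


Look up each index in the dictionary:
  3 -> 'data'
  2 -> 'foo'
  3 -> 'data'
  2 -> 'foo'
  2 -> 'foo'
  3 -> 'data'
  1 -> 'world'

Decoded: "data foo data foo foo data world"


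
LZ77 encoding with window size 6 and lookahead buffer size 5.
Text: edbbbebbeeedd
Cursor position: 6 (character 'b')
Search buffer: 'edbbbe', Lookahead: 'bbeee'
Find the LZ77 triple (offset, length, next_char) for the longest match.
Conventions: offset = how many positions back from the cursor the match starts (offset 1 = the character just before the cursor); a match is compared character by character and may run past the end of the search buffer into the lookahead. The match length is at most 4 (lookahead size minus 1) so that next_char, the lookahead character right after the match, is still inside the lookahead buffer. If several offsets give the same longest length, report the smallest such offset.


Try each offset into the search buffer:
  offset=1 (pos 5, char 'e'): match length 0
  offset=2 (pos 4, char 'b'): match length 1
  offset=3 (pos 3, char 'b'): match length 3
  offset=4 (pos 2, char 'b'): match length 2
  offset=5 (pos 1, char 'd'): match length 0
  offset=6 (pos 0, char 'e'): match length 0
Longest match has length 3 at offset 3.
next_char = character at position 6 + 3 = 9 -> 'e'

Best match: offset=3, length=3 (matching 'bbe' starting at position 3)
LZ77 triple: (3, 3, 'e')


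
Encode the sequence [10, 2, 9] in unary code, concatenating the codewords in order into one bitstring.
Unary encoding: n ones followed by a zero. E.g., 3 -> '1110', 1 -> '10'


Encode each number as n ones followed by a terminating 0:
  10 -> 11111111110 (11 bits)
  2 -> 110 (3 bits)
  9 -> 1111111110 (10 bits)
Total length = 11 + 3 + 10 = 24 bits.

Unary([10, 2, 9]) = 111111111101101111111110 (24 bits)


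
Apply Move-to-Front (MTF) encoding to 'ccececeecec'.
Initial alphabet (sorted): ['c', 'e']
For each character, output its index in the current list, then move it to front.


MTF encoding:
'c': index 0 in ['c', 'e'] -> ['c', 'e']
'c': index 0 in ['c', 'e'] -> ['c', 'e']
'e': index 1 in ['c', 'e'] -> ['e', 'c']
'c': index 1 in ['e', 'c'] -> ['c', 'e']
'e': index 1 in ['c', 'e'] -> ['e', 'c']
'c': index 1 in ['e', 'c'] -> ['c', 'e']
'e': index 1 in ['c', 'e'] -> ['e', 'c']
'e': index 0 in ['e', 'c'] -> ['e', 'c']
'c': index 1 in ['e', 'c'] -> ['c', 'e']
'e': index 1 in ['c', 'e'] -> ['e', 'c']
'c': index 1 in ['e', 'c'] -> ['c', 'e']


Output: [0, 0, 1, 1, 1, 1, 1, 0, 1, 1, 1]


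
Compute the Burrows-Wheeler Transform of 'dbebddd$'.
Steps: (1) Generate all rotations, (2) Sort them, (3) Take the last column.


Rotations (sorted):
  0: $dbebddd -> last char: d
  1: bddd$dbe -> last char: e
  2: bebddd$d -> last char: d
  3: d$dbebdd -> last char: d
  4: dbebddd$ -> last char: $
  5: dd$dbebd -> last char: d
  6: ddd$dbeb -> last char: b
  7: ebddd$db -> last char: b


BWT = dedd$dbb


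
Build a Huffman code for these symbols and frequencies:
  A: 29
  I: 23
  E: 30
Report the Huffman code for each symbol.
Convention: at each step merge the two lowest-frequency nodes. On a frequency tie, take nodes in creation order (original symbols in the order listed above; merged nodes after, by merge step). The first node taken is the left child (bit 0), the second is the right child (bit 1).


Huffman tree construction:
Step 1: Merge I(23) + A(29) = 52
Step 2: Merge E(30) + (I+A)(52) = 82
Read each symbol's code off the tree from the root (left child = 0, right child = 1).

Codes:
  A: 11 (length 2)
  I: 10 (length 2)
  E: 0 (length 1)
Average code length: 134/82 = 1.6341 bits/symbol


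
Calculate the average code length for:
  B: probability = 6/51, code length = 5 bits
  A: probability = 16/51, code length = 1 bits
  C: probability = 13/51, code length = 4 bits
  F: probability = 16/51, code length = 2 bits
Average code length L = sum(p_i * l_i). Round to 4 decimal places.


Weighted contributions p_i * l_i:
  B: (6/51) * 5 = 30/51
  A: (16/51) * 1 = 16/51
  C: (13/51) * 4 = 52/51
  F: (16/51) * 2 = 32/51
Sum = (30 + 16 + 52 + 32)/51 = 130/51

L = 130/51 = 2.5490 bits/symbol


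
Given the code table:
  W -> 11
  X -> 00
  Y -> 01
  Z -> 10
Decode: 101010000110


Decoding:
10 -> Z
10 -> Z
10 -> Z
00 -> X
01 -> Y
10 -> Z


Result: ZZZXYZ


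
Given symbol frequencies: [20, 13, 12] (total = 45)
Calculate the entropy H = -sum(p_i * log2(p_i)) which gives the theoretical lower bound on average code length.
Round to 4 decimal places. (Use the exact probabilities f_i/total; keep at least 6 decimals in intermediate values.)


Per-symbol terms -p_i * log2(p_i) with p_i = f_i/45:
  p = 20/45 = 0.444444: log2(p) = -1.169925, -p*log2(p) = 0.519967
  p = 13/45 = 0.288889: log2(p) = -1.791413, -p*log2(p) = 0.517519
  p = 12/45 = 0.266667: log2(p) = -1.906891, -p*log2(p) = 0.508504
H = 0.519967 + 0.517519 + 0.508504 = 1.545990

H = 1.546 bits/symbol


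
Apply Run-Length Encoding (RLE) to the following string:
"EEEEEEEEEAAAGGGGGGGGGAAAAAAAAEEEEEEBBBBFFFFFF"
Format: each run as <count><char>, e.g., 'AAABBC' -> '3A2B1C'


Scanning runs left to right:
  i=0: run of 'E' x 9 -> '9E'
  i=9: run of 'A' x 3 -> '3A'
  i=12: run of 'G' x 9 -> '9G'
  i=21: run of 'A' x 8 -> '8A'
  i=29: run of 'E' x 6 -> '6E'
  i=35: run of 'B' x 4 -> '4B'
  i=39: run of 'F' x 6 -> '6F'

RLE = 9E3A9G8A6E4B6F


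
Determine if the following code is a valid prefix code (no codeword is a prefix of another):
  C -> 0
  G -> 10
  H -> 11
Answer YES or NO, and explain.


Checking each pair (does one codeword prefix another?):
  C='0' vs G='10': no prefix
  C='0' vs H='11': no prefix
  G='10' vs C='0': no prefix
  G='10' vs H='11': no prefix
  H='11' vs C='0': no prefix
  H='11' vs G='10': no prefix
No violation found over all pairs.

YES -- this is a valid prefix code. No codeword is a prefix of any other codeword.


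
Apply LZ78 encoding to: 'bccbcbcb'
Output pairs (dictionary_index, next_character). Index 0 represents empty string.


LZ78 encoding steps:
Dictionary: {0: ''}
Step 1: w='' (idx 0), next='b' -> output (0, 'b'), add 'b' as idx 1
Step 2: w='' (idx 0), next='c' -> output (0, 'c'), add 'c' as idx 2
Step 3: w='c' (idx 2), next='b' -> output (2, 'b'), add 'cb' as idx 3
Step 4: w='cb' (idx 3), next='c' -> output (3, 'c'), add 'cbc' as idx 4
Step 5: w='b' (idx 1), end of input -> output (1, '')


Encoded: [(0, 'b'), (0, 'c'), (2, 'b'), (3, 'c'), (1, '')]


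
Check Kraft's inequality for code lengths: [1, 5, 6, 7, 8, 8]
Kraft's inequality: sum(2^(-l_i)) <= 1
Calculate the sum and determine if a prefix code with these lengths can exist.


Sum = 2^(-1) + 2^(-5) + 2^(-6) + 2^(-7) + 2^(-8) + 2^(-8)
    = 0.5 + 0.03125 + 0.015625 + 0.0078125 + 0.00390625 + 0.00390625
    = 144/256 = 0.5625
Since 0.5625 <= 1, Kraft's inequality IS satisfied.
A prefix code with these lengths CAN exist.

Kraft sum = 0.5625. Satisfied.


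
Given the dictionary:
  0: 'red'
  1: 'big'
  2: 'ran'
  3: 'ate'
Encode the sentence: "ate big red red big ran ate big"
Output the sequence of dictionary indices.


Look up each word in the dictionary:
  'ate' -> 3
  'big' -> 1
  'red' -> 0
  'red' -> 0
  'big' -> 1
  'ran' -> 2
  'ate' -> 3
  'big' -> 1

Encoded: [3, 1, 0, 0, 1, 2, 3, 1]


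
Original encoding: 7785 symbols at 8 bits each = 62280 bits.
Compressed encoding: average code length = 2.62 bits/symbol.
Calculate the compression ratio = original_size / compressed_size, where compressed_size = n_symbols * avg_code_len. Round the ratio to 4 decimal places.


original_size = n_symbols * orig_bits = 7785 * 8 = 62280 bits
compressed_size = n_symbols * avg_code_len = 7785 * 2.62 = 20396.7 bits
ratio = original_size / compressed_size = 62280 / 20396.7 = 3.0534

Compression ratio = 3.0534


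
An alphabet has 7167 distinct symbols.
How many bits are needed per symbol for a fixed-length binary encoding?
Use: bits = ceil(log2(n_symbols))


log2(7167) = 12.8072
Bracket: 2^12 = 4096 < 7167 <= 2^13 = 8192
So ceil(log2(7167)) = 13

bits = ceil(log2(7167)) = ceil(12.8072) = 13 bits


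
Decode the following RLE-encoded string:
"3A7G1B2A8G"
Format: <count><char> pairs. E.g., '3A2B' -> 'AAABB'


Expanding each <count><char> pair:
  3A -> 'AAA'
  7G -> 'GGGGGGG'
  1B -> 'B'
  2A -> 'AA'
  8G -> 'GGGGGGGG'

Decoded = AAAGGGGGGGBAAGGGGGGGG


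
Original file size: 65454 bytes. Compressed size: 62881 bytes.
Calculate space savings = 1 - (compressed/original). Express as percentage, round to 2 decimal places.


ratio = compressed/original = 62881/65454 = 0.96069
savings = 1 - ratio = 1 - 0.96069 = 0.03931
as a percentage: 0.03931 * 100 = 3.93%

Space savings = 1 - 62881/65454 = 3.93%


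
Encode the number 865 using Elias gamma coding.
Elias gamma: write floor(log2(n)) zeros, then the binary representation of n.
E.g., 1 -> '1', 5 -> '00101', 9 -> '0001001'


num_bits = floor(log2(865)) + 1 = 10
leading_zeros = num_bits - 1 = 9
binary(865) = 1101100001

Elias gamma(865) = '000000000' + '1101100001' = 0000000001101100001 (19 bits)


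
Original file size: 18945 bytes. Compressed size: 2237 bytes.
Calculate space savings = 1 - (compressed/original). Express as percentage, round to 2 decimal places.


ratio = compressed/original = 2237/18945 = 0.118079
savings = 1 - ratio = 1 - 0.118079 = 0.881921
as a percentage: 0.881921 * 100 = 88.19%

Space savings = 1 - 2237/18945 = 88.19%


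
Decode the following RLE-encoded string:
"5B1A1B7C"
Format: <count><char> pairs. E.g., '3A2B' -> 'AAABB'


Expanding each <count><char> pair:
  5B -> 'BBBBB'
  1A -> 'A'
  1B -> 'B'
  7C -> 'CCCCCCC'

Decoded = BBBBBABCCCCCCC
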